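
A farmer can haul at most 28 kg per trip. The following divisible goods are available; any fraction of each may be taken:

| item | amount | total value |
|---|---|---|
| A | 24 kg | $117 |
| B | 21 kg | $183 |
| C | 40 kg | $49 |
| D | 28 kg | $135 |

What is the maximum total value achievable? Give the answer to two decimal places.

217.13

Take in order of value per unit:
- B (183/21 per unit): all 21 → value 183, running total 183.00
- A (117/24 per unit): 7 of 24 → value 7×117/24 = 34.1250, running total 217.13
Total 217.13.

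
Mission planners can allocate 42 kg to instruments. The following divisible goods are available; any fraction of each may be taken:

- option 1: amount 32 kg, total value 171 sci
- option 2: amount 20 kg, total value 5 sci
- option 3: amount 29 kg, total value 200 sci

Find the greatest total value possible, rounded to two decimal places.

269.47

Take in order of value per unit:
- option 3 (200/29 per unit): all 29 → value 200, running total 200.00
- option 1 (171/32 per unit): 13 of 32 → value 13×171/32 = 69.4688, running total 269.47
Total 269.47.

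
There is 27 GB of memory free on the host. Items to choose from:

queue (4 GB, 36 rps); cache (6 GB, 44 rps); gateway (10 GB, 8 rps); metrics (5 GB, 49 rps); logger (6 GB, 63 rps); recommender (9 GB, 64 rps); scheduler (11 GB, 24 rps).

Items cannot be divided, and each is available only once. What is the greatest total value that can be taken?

This is a 0/1 knapsack; check combinations near the capacity.
- cache+metrics+logger+recommender: memory 6+5+6+9=26, value 44+49+63+64=220
- queue+metrics+logger+recommender: memory 4+5+6+9=24, value 36+49+63+64=212
- queue+cache+logger+recommender: memory 4+6+6+9=25, value 36+44+63+64=207
- queue+cache+metrics+recommender: memory 4+6+5+9=24, value 36+44+49+64=193
Best: 220 rps.

220 rps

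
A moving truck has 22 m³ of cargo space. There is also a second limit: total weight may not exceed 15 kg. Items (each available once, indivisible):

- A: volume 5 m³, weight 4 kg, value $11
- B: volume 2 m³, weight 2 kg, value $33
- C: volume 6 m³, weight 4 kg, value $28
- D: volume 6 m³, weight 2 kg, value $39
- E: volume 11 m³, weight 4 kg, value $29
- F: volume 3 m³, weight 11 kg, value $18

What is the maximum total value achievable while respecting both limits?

$111

Feasible sets respecting both limits:
- A+B+C+D: volume 19, weight 12, value 111
- B+D+E: volume 19, weight 8, value 101
- B+C+D: volume 14, weight 8, value 100
- B+C+E: volume 19, weight 10, value 90
Best: $111.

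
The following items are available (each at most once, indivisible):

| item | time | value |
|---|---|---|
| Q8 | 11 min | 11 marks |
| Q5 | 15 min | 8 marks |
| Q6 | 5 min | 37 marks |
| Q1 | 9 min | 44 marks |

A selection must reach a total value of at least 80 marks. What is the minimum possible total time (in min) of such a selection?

14

Subsets with value ≥ 80, sorted by total time:
- Q6+Q1: time 14, value 81
- Q8+Q6+Q1: time 25, value 92
- Q5+Q6+Q1: time 29, value 89
Minimum time: 14 min.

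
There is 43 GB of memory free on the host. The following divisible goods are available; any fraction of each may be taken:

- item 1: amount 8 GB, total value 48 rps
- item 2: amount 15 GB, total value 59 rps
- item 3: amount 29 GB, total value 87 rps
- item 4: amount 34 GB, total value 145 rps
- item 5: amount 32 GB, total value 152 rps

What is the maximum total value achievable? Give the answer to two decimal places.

Take in order of value per unit:
- item 1 (48/8 per unit): all 8 → value 48, running total 48.00
- item 5 (152/32 per unit): all 32 → value 152, running total 200.00
- item 4 (145/34 per unit): 3 of 34 → value 3×145/34 = 12.7941, running total 212.79
Total 212.79.

212.79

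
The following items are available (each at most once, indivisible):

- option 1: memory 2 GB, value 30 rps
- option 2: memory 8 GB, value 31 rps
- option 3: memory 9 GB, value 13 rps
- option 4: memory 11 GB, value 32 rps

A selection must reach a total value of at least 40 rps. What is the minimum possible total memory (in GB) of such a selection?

Subsets with value ≥ 40, sorted by total memory:
- option 1+option 2: memory 10, value 61
- option 1+option 3: memory 11, value 43
Minimum memory: 10 GB.

10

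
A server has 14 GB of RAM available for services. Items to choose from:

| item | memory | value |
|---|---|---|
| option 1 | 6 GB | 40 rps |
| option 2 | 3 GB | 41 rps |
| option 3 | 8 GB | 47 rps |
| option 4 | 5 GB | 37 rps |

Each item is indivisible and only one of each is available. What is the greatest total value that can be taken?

118 rps

This is a 0/1 knapsack; check combinations near the capacity.
- option 1+option 2+option 4: memory 6+3+5=14, value 40+41+37=118
- option 2+option 3: memory 3+8=11, value 41+47=88
- option 1+option 3: memory 6+8=14, value 40+47=87
- option 3+option 4: memory 8+5=13, value 47+37=84
Best: 118 rps.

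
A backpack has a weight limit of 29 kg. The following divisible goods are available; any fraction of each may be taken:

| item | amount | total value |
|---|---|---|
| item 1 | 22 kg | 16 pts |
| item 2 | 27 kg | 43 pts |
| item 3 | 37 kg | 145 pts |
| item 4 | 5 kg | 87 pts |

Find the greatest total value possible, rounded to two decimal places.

181.05

Take in order of value per unit:
- item 4 (87/5 per unit): all 5 → value 87, running total 87.00
- item 3 (145/37 per unit): 24 of 37 → value 24×145/37 = 94.0541, running total 181.05
Total 181.05.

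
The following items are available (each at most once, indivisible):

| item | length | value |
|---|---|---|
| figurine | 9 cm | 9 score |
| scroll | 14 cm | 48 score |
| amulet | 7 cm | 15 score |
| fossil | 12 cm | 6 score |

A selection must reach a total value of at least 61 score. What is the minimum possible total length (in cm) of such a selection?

Subsets with value ≥ 61, sorted by total length:
- scroll+amulet: length 21, value 63
- figurine+scroll+amulet: length 30, value 72
- scroll+amulet+fossil: length 33, value 69
- figurine+scroll+fossil: length 35, value 63
Minimum length: 21 cm.

21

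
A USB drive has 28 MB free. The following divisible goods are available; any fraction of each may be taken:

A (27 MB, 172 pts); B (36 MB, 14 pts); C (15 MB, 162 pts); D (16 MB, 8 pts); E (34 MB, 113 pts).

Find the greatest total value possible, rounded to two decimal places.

Take in order of value per unit:
- C (162/15 per unit): all 15 → value 162, running total 162.00
- A (172/27 per unit): 13 of 27 → value 13×172/27 = 82.8148, running total 244.81
Total 244.81.

244.81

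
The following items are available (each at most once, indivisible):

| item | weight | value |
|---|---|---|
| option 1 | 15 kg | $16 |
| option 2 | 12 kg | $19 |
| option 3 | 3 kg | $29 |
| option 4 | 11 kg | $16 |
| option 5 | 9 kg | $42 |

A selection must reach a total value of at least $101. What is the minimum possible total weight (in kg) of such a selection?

Subsets with value ≥ 101, sorted by total weight:
- option 2+option 3+option 4+option 5: weight 35, value 106
- option 1+option 3+option 4+option 5: weight 38, value 103
- option 1+option 2+option 3+option 5: weight 39, value 106
- option 1+option 2+option 3+option 4+option 5: weight 50, value 122
Minimum weight: 35 kg.

35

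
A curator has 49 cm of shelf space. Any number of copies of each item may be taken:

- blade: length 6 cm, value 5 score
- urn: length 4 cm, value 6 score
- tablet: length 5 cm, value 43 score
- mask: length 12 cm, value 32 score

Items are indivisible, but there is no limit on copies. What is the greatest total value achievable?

Best value-per-unit is tablet at 43/5; filling with it alone gives 9×43 = 387.
Optimal mix: 1×urn + 9×tablet → length 49, value 393.

393 score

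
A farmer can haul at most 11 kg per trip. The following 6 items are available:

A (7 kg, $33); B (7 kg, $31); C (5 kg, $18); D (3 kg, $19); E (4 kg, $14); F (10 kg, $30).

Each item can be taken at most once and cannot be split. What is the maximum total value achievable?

Check high-value combinations within 11 kg:
- A+D: weight 7+3=10, value 33+19=52
- B+D: weight 7+3=10, value 31+19=50
- A+E: weight 7+4=11, value 33+14=47
- B+E: weight 7+4=11, value 31+14=45
- C+D: weight 5+3=8, value 18+19=37
Best: $52.

$52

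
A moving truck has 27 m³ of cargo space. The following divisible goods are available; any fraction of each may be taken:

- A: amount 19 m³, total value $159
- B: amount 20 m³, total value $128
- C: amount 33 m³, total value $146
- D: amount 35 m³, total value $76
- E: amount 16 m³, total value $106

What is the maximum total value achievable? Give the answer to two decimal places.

Take in order of value per unit:
- A (159/19 per unit): all 19 → value 159, running total 159.00
- E (106/16 per unit): 8 of 16 → value 8×106/16 = 53.0000, running total 212.00
Total 212.00.

212.00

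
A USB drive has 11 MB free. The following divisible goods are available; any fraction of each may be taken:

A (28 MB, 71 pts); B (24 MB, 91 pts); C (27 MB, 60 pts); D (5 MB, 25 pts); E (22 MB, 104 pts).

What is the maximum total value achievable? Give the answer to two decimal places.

Take in order of value per unit:
- D (25/5 per unit): all 5 → value 25, running total 25.00
- E (104/22 per unit): 6 of 22 → value 6×104/22 = 28.3636, running total 53.36
Total 53.36.

53.36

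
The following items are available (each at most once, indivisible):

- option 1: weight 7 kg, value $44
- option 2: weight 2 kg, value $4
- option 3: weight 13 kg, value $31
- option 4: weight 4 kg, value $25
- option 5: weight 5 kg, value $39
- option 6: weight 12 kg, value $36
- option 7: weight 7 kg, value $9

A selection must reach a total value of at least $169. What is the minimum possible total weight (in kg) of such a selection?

41

Subsets with value ≥ 169, sorted by total weight:
- option 1+option 3+option 4+option 5+option 6: weight 41, value 175
- option 1+option 2+option 3+option 4+option 5+option 6: weight 43, value 179
- option 1+option 3+option 4+option 5+option 6+option 7: weight 48, value 184
Minimum weight: 41 kg.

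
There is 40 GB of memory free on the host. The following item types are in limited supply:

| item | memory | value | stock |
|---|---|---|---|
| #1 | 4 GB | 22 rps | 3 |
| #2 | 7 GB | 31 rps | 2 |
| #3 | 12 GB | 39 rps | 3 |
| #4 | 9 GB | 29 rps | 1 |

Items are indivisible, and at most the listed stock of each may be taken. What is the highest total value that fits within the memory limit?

167 rps

Best selections within memory 40 and stock limits:
- 3×#1 + 2×#2 + 1×#3: memory 38, value 167
- 3×#1 + 1×#2 + 1×#3 + 1×#4: memory 40, value 165
Best: 167 rps.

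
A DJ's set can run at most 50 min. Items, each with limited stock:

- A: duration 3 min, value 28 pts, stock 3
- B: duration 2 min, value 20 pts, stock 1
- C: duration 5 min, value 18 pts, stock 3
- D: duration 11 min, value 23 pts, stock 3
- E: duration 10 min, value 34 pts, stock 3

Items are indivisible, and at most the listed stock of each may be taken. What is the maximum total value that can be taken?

Best selections within duration 50 and stock limits:
- 3×A + 1×B + 3×C + 2×E: duration 46, value 226
- 3×A + 1×B + 1×C + 3×E: duration 46, value 224
- 3×A + 2×C + 3×E: duration 49, value 222
Best: 226 pts.

226 pts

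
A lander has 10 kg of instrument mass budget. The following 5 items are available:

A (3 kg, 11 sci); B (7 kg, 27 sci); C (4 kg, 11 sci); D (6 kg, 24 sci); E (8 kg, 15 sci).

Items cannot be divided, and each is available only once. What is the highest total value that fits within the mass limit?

Check high-value combinations within 10 kg:
- A+B: mass 3+7=10, value 11+27=38
- A+D: mass 3+6=9, value 11+24=35
- C+D: mass 4+6=10, value 11+24=35
- B: mass 7, value 27
- D: mass 6, value 24
Best: 38 sci.

38 sci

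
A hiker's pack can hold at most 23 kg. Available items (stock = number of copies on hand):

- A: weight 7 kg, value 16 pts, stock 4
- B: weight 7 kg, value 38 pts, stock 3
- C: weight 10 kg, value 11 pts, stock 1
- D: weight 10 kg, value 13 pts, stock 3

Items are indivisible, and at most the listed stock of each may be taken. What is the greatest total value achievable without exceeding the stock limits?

Top feasible selections:
- 3×B: weight 21, value 114
- 1×A + 2×B: weight 21, value 92
Best: 114 pts.

114 pts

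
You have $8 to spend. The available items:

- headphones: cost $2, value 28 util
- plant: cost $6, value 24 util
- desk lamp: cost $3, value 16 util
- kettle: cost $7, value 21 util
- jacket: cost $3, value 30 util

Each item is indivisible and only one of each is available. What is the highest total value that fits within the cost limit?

74 util

This is a 0/1 knapsack; check combinations near the capacity.
- headphones+desk lamp+jacket: cost 2+3+3=8, value 28+16+30=74
- headphones+jacket: cost 2+3=5, value 28+30=58
- headphones+plant: cost 2+6=8, value 28+24=52
- desk lamp+jacket: cost 3+3=6, value 16+30=46
Best: 74 util.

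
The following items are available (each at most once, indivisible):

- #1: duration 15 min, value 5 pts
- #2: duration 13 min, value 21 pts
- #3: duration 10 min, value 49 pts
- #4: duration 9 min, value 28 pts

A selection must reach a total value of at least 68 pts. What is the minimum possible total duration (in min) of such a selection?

Subsets with value ≥ 68, sorted by total duration:
- #3+#4: duration 19, value 77
- #2+#3: duration 23, value 70
- #2+#3+#4: duration 32, value 98
Minimum duration: 19 min.

19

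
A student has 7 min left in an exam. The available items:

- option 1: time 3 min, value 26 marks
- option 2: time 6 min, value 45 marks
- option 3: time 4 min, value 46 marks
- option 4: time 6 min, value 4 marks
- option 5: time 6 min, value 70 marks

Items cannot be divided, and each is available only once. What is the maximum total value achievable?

72 marks

Check high-value combinations within 7 min:
- option 1+option 3: time 3+4=7, value 26+46=72
- option 5: time 6, value 70
- option 3: time 4, value 46
Best: 72 marks.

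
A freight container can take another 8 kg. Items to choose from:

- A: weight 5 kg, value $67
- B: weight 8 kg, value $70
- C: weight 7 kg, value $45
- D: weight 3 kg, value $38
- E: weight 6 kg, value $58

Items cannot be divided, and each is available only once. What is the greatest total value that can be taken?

$105

Check high-value combinations within 8 kg:
- A+D: weight 5+3=8, value 67+38=105
- B: weight 8, value 70
- A: weight 5, value 67
- E: weight 6, value 58
Best: $105.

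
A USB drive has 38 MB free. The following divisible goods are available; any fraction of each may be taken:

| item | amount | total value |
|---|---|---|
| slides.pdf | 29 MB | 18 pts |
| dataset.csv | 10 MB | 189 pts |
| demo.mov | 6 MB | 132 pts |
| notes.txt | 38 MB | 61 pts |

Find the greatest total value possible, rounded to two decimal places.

Take in order of value per unit:
- demo.mov (132/6 per unit): all 6 → value 132, running total 132.00
- dataset.csv (189/10 per unit): all 10 → value 189, running total 321.00
- notes.txt (61/38 per unit): 22 of 38 → value 22×61/38 = 35.3158, running total 356.32
Total 356.32.

356.32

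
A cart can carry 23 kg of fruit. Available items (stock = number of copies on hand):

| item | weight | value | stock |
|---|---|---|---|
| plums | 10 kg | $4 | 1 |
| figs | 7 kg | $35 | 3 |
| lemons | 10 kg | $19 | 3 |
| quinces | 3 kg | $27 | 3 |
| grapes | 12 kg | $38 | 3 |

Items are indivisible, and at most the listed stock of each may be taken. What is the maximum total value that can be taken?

Best selections within weight 23 and stock limits:
- 2×figs + 3×quinces: weight 23, value 151
- 2×figs + 2×quinces: weight 20, value 124
Best: $151.

$151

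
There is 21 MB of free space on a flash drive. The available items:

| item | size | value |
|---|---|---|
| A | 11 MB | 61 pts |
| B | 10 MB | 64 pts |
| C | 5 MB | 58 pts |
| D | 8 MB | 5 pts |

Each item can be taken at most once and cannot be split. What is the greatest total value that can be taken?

125 pts

This is a 0/1 knapsack; check combinations near the capacity.
- A+B: size 11+10=21, value 61+64=125
- B+C: size 10+5=15, value 64+58=122
- A+C: size 11+5=16, value 61+58=119
- B+D: size 10+8=18, value 64+5=69
- A+D: size 11+8=19, value 61+5=66
Best: 125 pts.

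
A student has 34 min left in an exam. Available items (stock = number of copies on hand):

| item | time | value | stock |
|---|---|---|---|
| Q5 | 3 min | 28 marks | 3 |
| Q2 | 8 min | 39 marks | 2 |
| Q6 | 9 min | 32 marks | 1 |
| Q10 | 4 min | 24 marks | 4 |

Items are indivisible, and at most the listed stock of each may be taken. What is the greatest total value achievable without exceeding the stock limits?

Top feasible selections:
- 3×Q5 + 1×Q2 + 4×Q10: time 33, value 219
- 3×Q5 + 1×Q6 + 4×Q10: time 34, value 212
- 3×Q5 + 2×Q2 + 2×Q10: time 33, value 210
- 2×Q5 + 2×Q2 + 3×Q10: time 34, value 206
Best: 219 marks.

219 marks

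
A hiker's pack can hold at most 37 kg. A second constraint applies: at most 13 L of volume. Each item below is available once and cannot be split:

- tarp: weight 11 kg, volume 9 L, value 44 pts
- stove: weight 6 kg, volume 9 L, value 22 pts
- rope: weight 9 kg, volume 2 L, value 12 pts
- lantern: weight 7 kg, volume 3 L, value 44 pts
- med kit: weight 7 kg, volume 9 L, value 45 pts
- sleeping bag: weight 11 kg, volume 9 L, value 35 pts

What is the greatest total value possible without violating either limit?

Feasible sets respecting both limits:
- lantern+med kit: weight 14, volume 12, value 89
- tarp+lantern: weight 18, volume 12, value 88
- lantern+sleeping bag: weight 18, volume 12, value 79
Best: 89 pts.

89 pts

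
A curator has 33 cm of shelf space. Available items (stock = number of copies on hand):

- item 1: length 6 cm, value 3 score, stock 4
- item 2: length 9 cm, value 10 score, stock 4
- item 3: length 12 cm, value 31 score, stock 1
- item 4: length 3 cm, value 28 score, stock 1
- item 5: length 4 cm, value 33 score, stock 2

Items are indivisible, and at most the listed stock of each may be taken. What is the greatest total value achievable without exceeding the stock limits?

135 score

Best selections within length 33 and stock limits:
- 1×item 2 + 1×item 3 + 1×item 4 + 2×item 5: length 32, value 135
- 1×item 1 + 1×item 3 + 1×item 4 + 2×item 5: length 29, value 128
- 1×item 3 + 1×item 4 + 2×item 5: length 23, value 125
Best: 135 score.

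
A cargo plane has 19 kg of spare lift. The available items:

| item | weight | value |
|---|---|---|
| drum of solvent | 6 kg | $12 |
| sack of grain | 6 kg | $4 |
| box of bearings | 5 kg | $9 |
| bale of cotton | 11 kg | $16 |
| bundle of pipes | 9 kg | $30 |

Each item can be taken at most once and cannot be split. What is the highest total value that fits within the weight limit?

$42

Check high-value combinations within 19 kg:
- drum of solvent+bundle of pipes: weight 6+9=15, value 12+30=42
- box of bearings+bundle of pipes: weight 5+9=14, value 9+30=39
- sack of grain+bundle of pipes: weight 6+9=15, value 4+30=34
Best: $42.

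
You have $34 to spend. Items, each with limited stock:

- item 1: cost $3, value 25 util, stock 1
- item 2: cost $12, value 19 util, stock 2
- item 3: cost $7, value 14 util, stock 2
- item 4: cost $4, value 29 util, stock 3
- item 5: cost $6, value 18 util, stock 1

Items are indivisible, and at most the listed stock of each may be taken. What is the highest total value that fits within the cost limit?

149 util

Top feasible selections:
- 1×item 1 + 1×item 2 + 3×item 4 + 1×item 5: cost 33, value 149
- 1×item 1 + 1×item 2 + 1×item 3 + 3×item 4: cost 34, value 145
- 1×item 1 + 1×item 3 + 3×item 4 + 1×item 5: cost 28, value 144
Best: 149 util.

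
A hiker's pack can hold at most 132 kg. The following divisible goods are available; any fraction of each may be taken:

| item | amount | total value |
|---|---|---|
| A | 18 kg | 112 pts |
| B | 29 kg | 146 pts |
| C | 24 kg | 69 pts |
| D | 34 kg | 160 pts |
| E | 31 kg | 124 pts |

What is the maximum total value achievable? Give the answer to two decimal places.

Take in order of value per unit:
- A (112/18 per unit): all 18 → value 112, running total 112.00
- B (146/29 per unit): all 29 → value 146, running total 258.00
- D (160/34 per unit): all 34 → value 160, running total 418.00
- E (124/31 per unit): all 31 → value 124, running total 542.00
- C (69/24 per unit): 20 of 24 → value 20×69/24 = 57.5000, running total 599.50
Total 599.50.

599.50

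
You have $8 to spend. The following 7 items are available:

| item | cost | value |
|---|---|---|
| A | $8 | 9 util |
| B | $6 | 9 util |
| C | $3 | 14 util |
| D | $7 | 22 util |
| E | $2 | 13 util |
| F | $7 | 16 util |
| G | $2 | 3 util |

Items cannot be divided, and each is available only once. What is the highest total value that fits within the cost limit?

Check high-value combinations within $8:
- C+E+G: cost 3+2+2=7, value 14+13+3=30
- C+E: cost 3+2=5, value 14+13=27
- D: cost 7, value 22
- B+E: cost 6+2=8, value 9+13=22
Best: 30 util.

30 util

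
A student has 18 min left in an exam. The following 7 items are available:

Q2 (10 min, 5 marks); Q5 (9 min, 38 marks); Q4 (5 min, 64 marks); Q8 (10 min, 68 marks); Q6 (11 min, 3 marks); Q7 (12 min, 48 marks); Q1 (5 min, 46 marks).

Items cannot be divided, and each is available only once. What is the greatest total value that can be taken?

This is a 0/1 knapsack; check combinations near the capacity.
- Q4+Q8: time 5+10=15, value 64+68=132
- Q8+Q1: time 10+5=15, value 68+46=114
- Q4+Q7: time 5+12=17, value 64+48=112
- Q4+Q1: time 5+5=10, value 64+46=110
- Q5+Q4: time 9+5=14, value 38+64=102
Best: 132 marks.

132 marks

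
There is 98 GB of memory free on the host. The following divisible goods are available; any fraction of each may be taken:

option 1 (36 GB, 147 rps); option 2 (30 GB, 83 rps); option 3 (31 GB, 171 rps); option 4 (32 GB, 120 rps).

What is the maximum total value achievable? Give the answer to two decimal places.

Take in order of value per unit:
- option 3 (171/31 per unit): all 31 → value 171, running total 171.00
- option 1 (147/36 per unit): all 36 → value 147, running total 318.00
- option 4 (120/32 per unit): 31 of 32 → value 31×120/32 = 116.2500, running total 434.25
Total 434.25.

434.25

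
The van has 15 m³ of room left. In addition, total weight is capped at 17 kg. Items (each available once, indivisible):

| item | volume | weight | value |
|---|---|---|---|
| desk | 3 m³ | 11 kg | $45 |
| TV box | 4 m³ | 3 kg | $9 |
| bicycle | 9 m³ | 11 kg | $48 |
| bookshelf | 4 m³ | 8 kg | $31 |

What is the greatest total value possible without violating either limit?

$57

Feasible sets respecting both limits:
- TV box+bicycle: volume 13, weight 14, value 57
- desk+TV box: volume 7, weight 14, value 54
- bicycle: volume 9, weight 11, value 48
Best: $57.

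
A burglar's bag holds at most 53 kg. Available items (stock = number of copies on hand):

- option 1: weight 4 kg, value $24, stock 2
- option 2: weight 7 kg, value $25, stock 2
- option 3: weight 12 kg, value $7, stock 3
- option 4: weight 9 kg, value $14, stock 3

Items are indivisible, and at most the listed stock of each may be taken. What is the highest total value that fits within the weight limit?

$140

Best selections within weight 53 and stock limits:
- 2×option 1 + 2×option 2 + 3×option 4: weight 49, value 140
- 2×option 1 + 2×option 2 + 1×option 3 + 2×option 4: weight 52, value 133
Best: $140.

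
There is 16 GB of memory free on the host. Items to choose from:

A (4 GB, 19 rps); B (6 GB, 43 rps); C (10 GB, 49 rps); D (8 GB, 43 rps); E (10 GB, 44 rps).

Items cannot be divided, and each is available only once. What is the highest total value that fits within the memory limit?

92 rps

Check high-value combinations within 16 GB:
- B+C: memory 6+10=16, value 43+49=92
- B+E: memory 6+10=16, value 43+44=87
- B+D: memory 6+8=14, value 43+43=86
Best: 92 rps.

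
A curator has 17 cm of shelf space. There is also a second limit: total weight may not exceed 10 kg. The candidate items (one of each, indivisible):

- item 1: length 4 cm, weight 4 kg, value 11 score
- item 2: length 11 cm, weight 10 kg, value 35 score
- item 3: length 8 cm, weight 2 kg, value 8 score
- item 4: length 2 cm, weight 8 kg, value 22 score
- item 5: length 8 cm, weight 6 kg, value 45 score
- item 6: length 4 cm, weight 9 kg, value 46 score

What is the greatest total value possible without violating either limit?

Feasible sets respecting both limits:
- item 1+item 5: length 12, weight 10, value 56
- item 3+item 5: length 16, weight 8, value 53
- item 6: length 4, weight 9, value 46
Best: 56 score.

56 score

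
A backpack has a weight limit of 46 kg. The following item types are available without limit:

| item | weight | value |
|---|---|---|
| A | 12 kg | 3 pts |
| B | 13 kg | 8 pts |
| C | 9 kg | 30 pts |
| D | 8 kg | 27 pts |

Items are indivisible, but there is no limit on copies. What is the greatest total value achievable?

Best value-per-unit is D at 27/8; filling with it alone gives 5×27 = 135.
Optimal mix: 5×C → weight 45, value 150.

150 pts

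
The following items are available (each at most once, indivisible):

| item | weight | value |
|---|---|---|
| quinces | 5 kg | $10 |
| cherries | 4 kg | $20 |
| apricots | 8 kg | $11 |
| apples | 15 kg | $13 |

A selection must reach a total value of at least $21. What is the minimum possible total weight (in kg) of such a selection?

Subsets with value ≥ 21, sorted by total weight:
- quinces+cherries: weight 9, value 30
- cherries+apricots: weight 12, value 31
- quinces+apricots: weight 13, value 21
- quinces+cherries+apricots: weight 17, value 41
Minimum weight: 9 kg.

9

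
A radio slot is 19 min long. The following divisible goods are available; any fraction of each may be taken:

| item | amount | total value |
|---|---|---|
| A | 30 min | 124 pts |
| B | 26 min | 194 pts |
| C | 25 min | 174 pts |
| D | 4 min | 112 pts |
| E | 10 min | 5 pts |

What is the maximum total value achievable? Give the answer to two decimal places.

Take in order of value per unit:
- D (112/4 per unit): all 4 → value 112, running total 112.00
- B (194/26 per unit): 15 of 26 → value 15×194/26 = 111.9231, running total 223.92
Total 223.92.

223.92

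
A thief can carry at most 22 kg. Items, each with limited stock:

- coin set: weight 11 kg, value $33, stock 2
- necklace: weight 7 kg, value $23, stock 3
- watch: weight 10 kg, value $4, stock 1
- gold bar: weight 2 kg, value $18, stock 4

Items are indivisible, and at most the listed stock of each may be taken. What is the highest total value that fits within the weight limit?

$118

Best selections within weight 22 and stock limits:
- 2×necklace + 4×gold bar: weight 22, value 118
- 1×coin set + 4×gold bar: weight 19, value 105
- 2×necklace + 3×gold bar: weight 20, value 100
Best: $118.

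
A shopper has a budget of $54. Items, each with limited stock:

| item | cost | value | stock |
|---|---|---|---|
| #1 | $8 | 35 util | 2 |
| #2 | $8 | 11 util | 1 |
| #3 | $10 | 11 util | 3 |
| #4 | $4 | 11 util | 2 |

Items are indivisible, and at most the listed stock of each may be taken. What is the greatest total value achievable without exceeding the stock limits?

Top feasible selections:
- 2×#1 + 1×#2 + 2×#3 + 2×#4: cost 52, value 125
- 2×#1 + 3×#3 + 2×#4: cost 54, value 125
- 2×#1 + 1×#2 + 1×#3 + 2×#4: cost 42, value 114
- 2×#1 + 2×#3 + 2×#4: cost 44, value 114
Best: 125 util.

125 util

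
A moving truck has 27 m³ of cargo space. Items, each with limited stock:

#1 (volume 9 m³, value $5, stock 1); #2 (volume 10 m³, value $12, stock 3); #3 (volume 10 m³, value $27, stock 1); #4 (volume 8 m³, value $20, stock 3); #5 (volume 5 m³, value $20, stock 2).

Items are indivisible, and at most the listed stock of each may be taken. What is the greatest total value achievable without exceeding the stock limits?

Best selections within volume 27 and stock limits:
- 2×#4 + 2×#5: volume 26, value 80
- 1×#3 + 2×#5: volume 20, value 67
Best: $80.

$80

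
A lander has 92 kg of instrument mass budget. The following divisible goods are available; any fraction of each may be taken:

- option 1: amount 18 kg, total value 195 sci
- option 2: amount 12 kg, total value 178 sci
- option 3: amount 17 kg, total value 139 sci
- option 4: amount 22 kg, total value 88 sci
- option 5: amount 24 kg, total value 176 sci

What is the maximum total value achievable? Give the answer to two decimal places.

Take in order of value per unit:
- option 2 (178/12 per unit): all 12 → value 178, running total 178.00
- option 1 (195/18 per unit): all 18 → value 195, running total 373.00
- option 3 (139/17 per unit): all 17 → value 139, running total 512.00
- option 5 (176/24 per unit): all 24 → value 176, running total 688.00
- option 4 (88/22 per unit): 21 of 22 → value 21×88/22 = 84.0000, running total 772.00
Total 772.00.

772.00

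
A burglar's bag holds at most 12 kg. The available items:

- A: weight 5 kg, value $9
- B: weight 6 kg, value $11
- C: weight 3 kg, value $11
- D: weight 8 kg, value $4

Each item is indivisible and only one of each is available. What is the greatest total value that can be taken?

$22

Check high-value combinations within 12 kg:
- B+C: weight 6+3=9, value 11+11=22
- A+C: weight 5+3=8, value 9+11=20
- A+B: weight 5+6=11, value 9+11=20
- C+D: weight 3+8=11, value 11+4=15
- C: weight 3, value 11
Best: $22.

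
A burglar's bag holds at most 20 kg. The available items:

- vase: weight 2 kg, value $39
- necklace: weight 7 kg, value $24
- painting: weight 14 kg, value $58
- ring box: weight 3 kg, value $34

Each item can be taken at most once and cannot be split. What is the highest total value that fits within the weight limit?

Check high-value combinations within 20 kg:
- vase+painting+ring box: weight 2+14+3=19, value 39+58+34=131
- vase+necklace+ring box: weight 2+7+3=12, value 39+24+34=97
- vase+painting: weight 2+14=16, value 39+58=97
Best: $131.

$131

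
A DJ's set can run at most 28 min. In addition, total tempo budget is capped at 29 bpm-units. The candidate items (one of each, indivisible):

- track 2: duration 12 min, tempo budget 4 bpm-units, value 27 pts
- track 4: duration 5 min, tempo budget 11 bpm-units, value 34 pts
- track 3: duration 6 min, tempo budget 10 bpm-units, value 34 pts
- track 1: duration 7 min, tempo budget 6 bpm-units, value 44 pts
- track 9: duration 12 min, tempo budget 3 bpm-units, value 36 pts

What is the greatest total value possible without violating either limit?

114 pts

Feasible sets respecting both limits:
- track 4+track 1+track 9: duration 24, tempo budget 20, value 114
- track 3+track 1+track 9: duration 25, tempo budget 19, value 114
- track 4+track 3+track 1: duration 18, tempo budget 27, value 112
Best: 114 pts.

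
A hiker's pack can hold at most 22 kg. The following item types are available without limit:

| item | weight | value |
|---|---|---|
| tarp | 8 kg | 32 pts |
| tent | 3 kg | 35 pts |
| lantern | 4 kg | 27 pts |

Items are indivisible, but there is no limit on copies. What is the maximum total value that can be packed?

245 pts

Best value-per-unit is tent at 35/3, and filling with it alone uses weight 7×3=21. No mix of the others beats 7×35 = 245.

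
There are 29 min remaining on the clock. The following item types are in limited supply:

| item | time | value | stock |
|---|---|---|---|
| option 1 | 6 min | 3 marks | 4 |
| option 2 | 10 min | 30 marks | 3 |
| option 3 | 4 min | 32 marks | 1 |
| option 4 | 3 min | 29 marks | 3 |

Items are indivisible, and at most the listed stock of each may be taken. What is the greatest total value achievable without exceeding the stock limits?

152 marks

Top feasible selections:
- 1×option 1 + 1×option 2 + 1×option 3 + 3×option 4: time 29, value 152
- 1×option 2 + 1×option 3 + 3×option 4: time 23, value 149
- 2×option 2 + 3×option 4: time 29, value 147
- 2×option 1 + 1×option 3 + 3×option 4: time 25, value 125
Best: 152 marks.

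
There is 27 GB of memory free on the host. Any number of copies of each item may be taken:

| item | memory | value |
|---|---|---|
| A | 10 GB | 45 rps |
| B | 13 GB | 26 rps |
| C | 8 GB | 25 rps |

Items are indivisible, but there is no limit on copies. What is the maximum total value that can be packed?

95 rps

Best value-per-unit is A at 45/10; filling with it alone gives 2×45 = 90.
Optimal mix: 1×A + 2×C → memory 26, value 95.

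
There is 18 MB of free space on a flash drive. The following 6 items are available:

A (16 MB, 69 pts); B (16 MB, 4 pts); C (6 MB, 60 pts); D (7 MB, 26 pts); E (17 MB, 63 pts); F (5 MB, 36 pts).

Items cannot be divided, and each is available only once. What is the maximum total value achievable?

This is a 0/1 knapsack; check combinations near the capacity.
- C+D+F: size 6+7+5=18, value 60+26+36=122
- C+F: size 6+5=11, value 60+36=96
- C+D: size 6+7=13, value 60+26=86
- A: size 16, value 69
- E: size 17, value 63
Best: 122 pts.

122 pts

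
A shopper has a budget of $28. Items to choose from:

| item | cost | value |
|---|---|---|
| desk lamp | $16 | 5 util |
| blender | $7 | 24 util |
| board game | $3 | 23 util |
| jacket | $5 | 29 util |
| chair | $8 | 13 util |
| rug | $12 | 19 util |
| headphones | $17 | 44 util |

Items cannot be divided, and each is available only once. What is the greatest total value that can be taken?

96 util

Check high-value combinations within $28:
- board game+jacket+headphones: cost 3+5+17=25, value 23+29+44=96
- blender+board game+jacket+rug: cost 7+3+5+12=27, value 24+23+29+19=95
- blender+board game+headphones: cost 7+3+17=27, value 24+23+44=91
- blender+board game+jacket+chair: cost 7+3+5+8=23, value 24+23+29+13=89
Best: 96 util.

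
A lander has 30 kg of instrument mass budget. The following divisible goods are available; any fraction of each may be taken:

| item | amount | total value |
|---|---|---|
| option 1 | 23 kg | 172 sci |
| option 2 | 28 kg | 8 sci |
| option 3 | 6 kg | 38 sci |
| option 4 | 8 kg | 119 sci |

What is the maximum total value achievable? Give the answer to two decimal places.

Take in order of value per unit:
- option 4 (119/8 per unit): all 8 → value 119, running total 119.00
- option 1 (172/23 per unit): 22 of 23 → value 22×172/23 = 164.5217, running total 283.52
Total 283.52.

283.52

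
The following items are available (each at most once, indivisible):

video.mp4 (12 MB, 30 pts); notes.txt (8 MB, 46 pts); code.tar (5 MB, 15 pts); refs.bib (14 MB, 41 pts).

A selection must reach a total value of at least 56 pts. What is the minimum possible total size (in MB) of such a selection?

13

Subsets with value ≥ 56, sorted by total size:
- notes.txt+code.tar: size 13, value 61
- code.tar+refs.bib: size 19, value 56
Minimum size: 13 MB.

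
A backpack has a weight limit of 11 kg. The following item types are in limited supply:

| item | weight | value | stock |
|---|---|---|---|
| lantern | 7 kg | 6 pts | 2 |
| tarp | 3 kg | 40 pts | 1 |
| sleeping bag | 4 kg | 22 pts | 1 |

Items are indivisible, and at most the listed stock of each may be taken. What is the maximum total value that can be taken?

62 pts

Top feasible selections:
- 1×tarp + 1×sleeping bag: weight 7, value 62
- 1×lantern + 1×tarp: weight 10, value 46
- 1×tarp: weight 3, value 40
Best: 62 pts.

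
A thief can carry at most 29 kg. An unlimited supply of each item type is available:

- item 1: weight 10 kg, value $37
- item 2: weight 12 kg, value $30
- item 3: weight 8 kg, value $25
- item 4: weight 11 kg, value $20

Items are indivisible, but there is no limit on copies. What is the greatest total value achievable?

Best value-per-unit is item 1 at 37/10; filling with it alone gives 2×37 = 74.
Optimal mix: 2×item 1 + 1×item 3 → weight 28, value 99.

$99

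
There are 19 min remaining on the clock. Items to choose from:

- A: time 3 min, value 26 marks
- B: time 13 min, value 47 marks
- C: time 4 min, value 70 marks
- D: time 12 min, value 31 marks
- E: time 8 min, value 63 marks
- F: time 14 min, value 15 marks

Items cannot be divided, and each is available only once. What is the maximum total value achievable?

Check high-value combinations within 19 min:
- A+C+E: time 3+4+8=15, value 26+70+63=159
- C+E: time 4+8=12, value 70+63=133
- A+C+D: time 3+4+12=19, value 26+70+31=127
- B+C: time 13+4=17, value 47+70=117
Best: 159 marks.

159 marks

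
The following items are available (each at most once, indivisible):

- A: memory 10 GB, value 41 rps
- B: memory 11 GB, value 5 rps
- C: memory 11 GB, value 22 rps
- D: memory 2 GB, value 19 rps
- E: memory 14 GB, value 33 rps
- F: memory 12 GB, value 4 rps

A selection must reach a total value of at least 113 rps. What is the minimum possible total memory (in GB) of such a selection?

Subsets with value ≥ 113, sorted by total memory:
- A+C+D+E: memory 37, value 115
- A+B+C+D+E: memory 48, value 120
- A+C+D+E+F: memory 49, value 119
Minimum memory: 37 GB.

37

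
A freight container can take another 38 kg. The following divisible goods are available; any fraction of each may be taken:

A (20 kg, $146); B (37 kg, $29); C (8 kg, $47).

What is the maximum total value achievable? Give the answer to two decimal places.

Take in order of value per unit:
- A (146/20 per unit): all 20 → value 146, running total 146.00
- C (47/8 per unit): all 8 → value 47, running total 193.00
- B (29/37 per unit): 10 of 37 → value 10×29/37 = 7.8378, running total 200.84
Total 200.84.

200.84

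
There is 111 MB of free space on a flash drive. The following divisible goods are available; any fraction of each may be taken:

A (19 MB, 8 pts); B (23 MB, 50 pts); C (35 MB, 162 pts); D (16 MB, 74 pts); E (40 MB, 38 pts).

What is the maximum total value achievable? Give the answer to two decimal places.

321.15

Take in order of value per unit:
- C (162/35 per unit): all 35 → value 162, running total 162.00
- D (74/16 per unit): all 16 → value 74, running total 236.00
- B (50/23 per unit): all 23 → value 50, running total 286.00
- E (38/40 per unit): 37 of 40 → value 37×38/40 = 35.1500, running total 321.15
Total 321.15.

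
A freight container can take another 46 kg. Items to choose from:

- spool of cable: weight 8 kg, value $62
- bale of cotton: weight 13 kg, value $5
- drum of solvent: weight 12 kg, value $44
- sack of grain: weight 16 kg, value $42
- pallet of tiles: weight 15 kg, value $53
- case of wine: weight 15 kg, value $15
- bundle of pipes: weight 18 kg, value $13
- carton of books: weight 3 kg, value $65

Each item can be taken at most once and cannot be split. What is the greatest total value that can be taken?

$224

Check high-value combinations within 46 kg:
- spool of cable+drum of solvent+pallet of tiles+carton of books: weight 8+12+15+3=38, value 62+44+53+65=224
- spool of cable+sack of grain+pallet of tiles+carton of books: weight 8+16+15+3=42, value 62+42+53+65=222
- spool of cable+drum of solvent+sack of grain+carton of books: weight 8+12+16+3=39, value 62+44+42+65=213
- drum of solvent+sack of grain+pallet of tiles+carton of books: weight 12+16+15+3=46, value 44+42+53+65=204
Best: $224.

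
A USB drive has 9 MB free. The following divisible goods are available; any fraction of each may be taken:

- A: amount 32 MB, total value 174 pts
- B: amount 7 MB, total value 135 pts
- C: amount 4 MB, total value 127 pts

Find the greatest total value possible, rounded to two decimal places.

Take in order of value per unit:
- C (127/4 per unit): all 4 → value 127, running total 127.00
- B (135/7 per unit): 5 of 7 → value 5×135/7 = 96.4286, running total 223.43
Total 223.43.

223.43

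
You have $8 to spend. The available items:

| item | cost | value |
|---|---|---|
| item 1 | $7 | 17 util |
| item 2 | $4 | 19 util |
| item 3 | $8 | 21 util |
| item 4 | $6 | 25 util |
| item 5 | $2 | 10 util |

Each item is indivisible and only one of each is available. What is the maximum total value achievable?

This is a 0/1 knapsack; check combinations near the capacity.
- item 4+item 5: cost 6+2=8, value 25+10=35
- item 2+item 5: cost 4+2=6, value 19+10=29
- item 4: cost 6, value 25
- item 3: cost 8, value 21
- item 2: cost 4, value 19
Best: 35 util.

35 util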